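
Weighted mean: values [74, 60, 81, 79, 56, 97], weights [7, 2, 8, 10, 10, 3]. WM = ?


Numerator = 74*7 + 60*2 + 81*8 + 79*10 + 56*10 + 97*3 = 2927
Denominator = 7 + 2 + 8 + 10 + 10 + 3 = 40
WM = 2927/40 = 73.1750

WM = 73.1750


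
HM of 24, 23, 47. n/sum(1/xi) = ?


Sum of reciprocals = 1/24 + 1/23 + 1/47 = 0.106422
HM = 3/0.106422 = 28.1898

HM = 28.1898


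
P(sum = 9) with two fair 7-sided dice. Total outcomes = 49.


Total outcomes = 7×7 = 49
Favorable (sum = 9): 6
P = 6/49 = 0.1224

P = 0.1224


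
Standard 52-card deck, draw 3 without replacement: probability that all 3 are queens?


P(all queens) = (4/52) × (3/51) × (2/50)
= 0.0002

P = 0.0002


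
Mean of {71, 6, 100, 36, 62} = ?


Sum = 71 + 6 + 100 + 36 + 62 = 275
n = 5
Mean = 275/5 = 55.0000

Mean = 55.0000


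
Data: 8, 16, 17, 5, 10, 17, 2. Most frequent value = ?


Frequencies: 2:1, 5:1, 8:1, 10:1, 16:1, 17:2
Max frequency = 2
Mode = 17

Mode = 17


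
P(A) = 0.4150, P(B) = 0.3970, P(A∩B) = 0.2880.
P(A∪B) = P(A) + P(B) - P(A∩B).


P(A∪B) = 0.4150 + 0.3970 - 0.2880
= 0.8120 - 0.2880
= 0.5240

P(A∪B) = 0.5240


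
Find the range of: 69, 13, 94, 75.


Max = 94, Min = 13
Range = 94 - 13 = 81

Range = 81


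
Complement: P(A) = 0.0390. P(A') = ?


P(not A) = 1 - 0.0390 = 0.9610

P(not A) = 0.9610


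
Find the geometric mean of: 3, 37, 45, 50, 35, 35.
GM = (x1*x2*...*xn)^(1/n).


Product = 3 × 37 × 45 × 50 × 35 × 35 = 305943750
GM = 305943750^(1/6) = 25.9581

GM = 25.9581


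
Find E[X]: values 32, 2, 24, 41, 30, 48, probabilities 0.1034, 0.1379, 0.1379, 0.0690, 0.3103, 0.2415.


E[X] = 32*0.1034 + 2*0.1379 + 24*0.1379 + 41*0.0690 + 30*0.3103 + 48*0.2415
= 3.3088 + 0.2758 + 3.3096 + 2.8290 + 9.3090 + 11.5920
= 30.6242

E[X] = 30.6242


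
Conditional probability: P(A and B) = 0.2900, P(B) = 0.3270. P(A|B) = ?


P(A|B) = 0.2900/0.3270 = 0.8869

P(A|B) = 0.8869


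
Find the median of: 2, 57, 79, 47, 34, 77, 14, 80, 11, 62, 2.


Sorted: 2, 2, 11, 14, 34, 47, 57, 62, 77, 79, 80
n = 11 (odd)
Middle value = 47

Median = 47


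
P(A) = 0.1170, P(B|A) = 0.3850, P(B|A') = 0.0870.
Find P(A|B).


P(B) = P(B|A)*P(A) + P(B|A')*P(A')
= 0.3850*0.1170 + 0.0870*0.8830
= 0.045045 + 0.076821 = 0.121866
P(A|B) = 0.045045/0.121866 = 0.3696

P(A|B) = 0.3696


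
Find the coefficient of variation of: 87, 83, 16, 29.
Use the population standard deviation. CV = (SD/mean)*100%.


Mean = 53.7500
SD = 31.6178
CV = (31.6178/53.7500)*100 = 58.8239%

CV = 58.8239%


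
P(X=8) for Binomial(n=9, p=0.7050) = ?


C(9,8) = 9
p^8 = 0.061026
(1-p)^1 = 0.295000
P = 9 * 0.061026 * 0.295000 = 0.1620

P(X=8) = 0.1620


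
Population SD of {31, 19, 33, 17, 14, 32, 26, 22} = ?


Mean = 24.2500
Variance = 46.9375
SD = sqrt(46.9375) = 6.8511

SD = 6.8511


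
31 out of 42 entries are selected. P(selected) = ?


P = 31/42 = 0.7381

P = 0.7381


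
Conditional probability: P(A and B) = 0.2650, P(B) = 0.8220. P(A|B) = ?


P(A|B) = 0.2650/0.8220 = 0.3224

P(A|B) = 0.3224


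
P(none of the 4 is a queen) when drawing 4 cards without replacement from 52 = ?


P(no queens) = (48/52) × (47/51) × (46/50) × (45/49)
= 0.7187

P = 0.7187


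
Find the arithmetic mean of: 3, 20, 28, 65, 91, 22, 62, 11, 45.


Sum = 3 + 20 + 28 + 65 + 91 + 22 + 62 + 11 + 45 = 347
n = 9
Mean = 347/9 = 38.5556

Mean = 38.5556


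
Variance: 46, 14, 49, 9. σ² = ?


Mean = 29.5000
Squared deviations: 272.2500, 240.2500, 380.2500, 420.2500
Sum = 1313.0000
Variance = 1313.0000/4 = 328.2500

Variance = 328.2500


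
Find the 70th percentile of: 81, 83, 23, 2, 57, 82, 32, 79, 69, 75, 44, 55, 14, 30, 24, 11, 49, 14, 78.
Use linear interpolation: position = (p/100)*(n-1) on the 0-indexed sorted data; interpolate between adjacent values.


Sorted: 2, 11, 14, 14, 23, 24, 30, 32, 44, 49, 55, 57, 69, 75, 78, 79, 81, 82, 83
n = 19
Index = 70/100 * 18 = 12.6000
Lower = data[12] = 69, Upper = data[13] = 75
P70 = 69 + 0.6000*(6) = 72.6000

P70 = 72.6000


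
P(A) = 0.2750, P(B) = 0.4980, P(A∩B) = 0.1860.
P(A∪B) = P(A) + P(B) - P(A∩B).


P(A∪B) = 0.2750 + 0.4980 - 0.1860
= 0.7730 - 0.1860
= 0.5870

P(A∪B) = 0.5870


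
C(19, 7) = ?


C(19,7) = 19!/(7! × 12!)
= 121645100408832000/(5040 × 479001600)
= 50388

C(19,7) = 50388


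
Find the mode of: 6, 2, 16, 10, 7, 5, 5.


Frequencies: 2:1, 5:2, 6:1, 7:1, 10:1, 16:1
Max frequency = 2
Mode = 5

Mode = 5


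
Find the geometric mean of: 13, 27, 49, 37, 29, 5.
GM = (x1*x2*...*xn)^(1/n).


Product = 13 × 27 × 49 × 37 × 29 × 5 = 92272635
GM = 92272635^(1/6) = 21.2575

GM = 21.2575


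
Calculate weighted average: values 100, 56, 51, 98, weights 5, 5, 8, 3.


Numerator = 100*5 + 56*5 + 51*8 + 98*3 = 1482
Denominator = 5 + 5 + 8 + 3 = 21
WM = 1482/21 = 70.5714

WM = 70.5714


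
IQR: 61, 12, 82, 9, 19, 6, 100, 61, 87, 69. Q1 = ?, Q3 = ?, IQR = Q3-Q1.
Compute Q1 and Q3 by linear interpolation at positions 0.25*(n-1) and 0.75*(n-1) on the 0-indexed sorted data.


Sorted: 6, 9, 12, 19, 61, 61, 69, 82, 87, 100
Q1 (25th %ile) = 13.7500
Q3 (75th %ile) = 78.7500
IQR = 78.7500 - 13.7500 = 65.0000

IQR = 65.0000


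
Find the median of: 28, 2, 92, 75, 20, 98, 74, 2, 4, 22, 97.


Sorted: 2, 2, 4, 20, 22, 28, 74, 75, 92, 97, 98
n = 11 (odd)
Middle value = 28

Median = 28


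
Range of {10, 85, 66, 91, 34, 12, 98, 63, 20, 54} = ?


Max = 98, Min = 10
Range = 98 - 10 = 88

Range = 88


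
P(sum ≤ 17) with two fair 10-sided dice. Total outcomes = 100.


Total outcomes = 10×10 = 100
Favorable (sum ≤ 17): 94
P = 94/100 = 0.9400

P = 0.9400


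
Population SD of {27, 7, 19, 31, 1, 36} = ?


Mean = 20.1667
Variance = 159.4722
SD = sqrt(159.4722) = 12.6282

SD = 12.6282


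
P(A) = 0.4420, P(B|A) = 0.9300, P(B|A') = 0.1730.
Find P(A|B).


P(B) = P(B|A)*P(A) + P(B|A')*P(A')
= 0.9300*0.4420 + 0.1730*0.5580
= 0.411060 + 0.096534 = 0.507594
P(A|B) = 0.411060/0.507594 = 0.8098

P(A|B) = 0.8098


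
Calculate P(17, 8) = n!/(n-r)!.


P(17,8) = 17!/9!
= 355687428096000/362880
= 980179200

P(17,8) = 980179200


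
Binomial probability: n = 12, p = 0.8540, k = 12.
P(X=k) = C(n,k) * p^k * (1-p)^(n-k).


C(12,12) = 1
p^12 = 0.150485
(1-p)^0 = 1.000000
P = 1 * 0.150485 * 1.000000 = 0.1505

P(X=12) = 0.1505


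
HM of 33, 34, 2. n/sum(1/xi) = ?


Sum of reciprocals = 1/33 + 1/34 + 1/2 = 0.559715
HM = 3/0.559715 = 5.3599

HM = 5.3599


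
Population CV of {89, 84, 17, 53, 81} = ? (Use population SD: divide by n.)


Mean = 64.8000
SD = 26.9844
CV = (26.9844/64.8000)*100 = 41.6427%

CV = 41.6427%


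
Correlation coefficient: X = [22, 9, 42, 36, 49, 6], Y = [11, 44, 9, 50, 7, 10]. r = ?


Mean X = 27.3333, Mean Y = 21.8333
SD X = 16.224125, SD Y = 17.920348
Cov = -60.277778
r = -60.277778/(16.224125*17.920348) = -0.2073

r = -0.2073


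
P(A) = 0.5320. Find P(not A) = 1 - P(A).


P(not A) = 1 - 0.5320 = 0.4680

P(not A) = 0.4680


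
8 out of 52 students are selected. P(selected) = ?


P = 8/52 = 0.1538

P = 0.1538


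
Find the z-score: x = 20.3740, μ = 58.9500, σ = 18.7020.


z = (20.3740 - 58.9500)/18.7020
= -38.5760/18.7020
= -2.0627

z = -2.0627


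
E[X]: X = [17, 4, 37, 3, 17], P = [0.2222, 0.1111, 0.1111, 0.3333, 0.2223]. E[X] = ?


E[X] = 17*0.2222 + 4*0.1111 + 37*0.1111 + 3*0.3333 + 17*0.2223
= 3.7774 + 0.4444 + 4.1107 + 0.9999 + 3.7791
= 13.1115

E[X] = 13.1115


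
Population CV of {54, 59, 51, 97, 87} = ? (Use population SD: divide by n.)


Mean = 69.6000
SD = 18.7361
CV = (18.7361/69.6000)*100 = 26.9196%

CV = 26.9196%


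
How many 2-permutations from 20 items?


P(20,2) = 20!/18!
= 2432902008176640000/6402373705728000
= 380

P(20,2) = 380


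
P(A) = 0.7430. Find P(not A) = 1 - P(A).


P(not A) = 1 - 0.7430 = 0.2570

P(not A) = 0.2570


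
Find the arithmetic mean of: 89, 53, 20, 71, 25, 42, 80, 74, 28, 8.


Sum = 89 + 53 + 20 + 71 + 25 + 42 + 80 + 74 + 28 + 8 = 490
n = 10
Mean = 490/10 = 49.0000

Mean = 49.0000


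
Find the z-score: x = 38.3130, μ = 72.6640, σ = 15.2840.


z = (38.3130 - 72.6640)/15.2840
= -34.3510/15.2840
= -2.2475

z = -2.2475


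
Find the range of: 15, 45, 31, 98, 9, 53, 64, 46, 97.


Max = 98, Min = 9
Range = 98 - 9 = 89

Range = 89


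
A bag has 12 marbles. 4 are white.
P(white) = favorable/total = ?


P = 4/12 = 0.3333

P = 0.3333


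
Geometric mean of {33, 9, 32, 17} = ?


Product = 33 × 9 × 32 × 17 = 161568
GM = 161568^(1/4) = 20.0488

GM = 20.0488


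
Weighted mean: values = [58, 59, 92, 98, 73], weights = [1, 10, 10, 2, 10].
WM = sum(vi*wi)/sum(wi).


Numerator = 58*1 + 59*10 + 92*10 + 98*2 + 73*10 = 2494
Denominator = 1 + 10 + 10 + 2 + 10 = 33
WM = 2494/33 = 75.5758

WM = 75.5758


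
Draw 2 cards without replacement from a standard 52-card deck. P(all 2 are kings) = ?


P(all kings) = (4/52) × (3/51)
= 0.0045

P = 0.0045


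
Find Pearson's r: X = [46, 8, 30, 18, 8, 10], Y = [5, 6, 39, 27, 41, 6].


Mean X = 20.0000, Mean Y = 20.6667
SD X = 13.952300, SD Y = 15.627611
Cov = -26.333333
r = -26.333333/(13.952300*15.627611) = -0.1208

r = -0.1208


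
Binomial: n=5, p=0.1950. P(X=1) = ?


C(5,1) = 5
p^1 = 0.195000
(1-p)^4 = 0.419936
P = 5 * 0.195000 * 0.419936 = 0.4094

P(X=1) = 0.4094


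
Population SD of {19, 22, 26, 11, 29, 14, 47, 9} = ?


Mean = 22.1250
Variance = 131.6094
SD = sqrt(131.6094) = 11.4721

SD = 11.4721


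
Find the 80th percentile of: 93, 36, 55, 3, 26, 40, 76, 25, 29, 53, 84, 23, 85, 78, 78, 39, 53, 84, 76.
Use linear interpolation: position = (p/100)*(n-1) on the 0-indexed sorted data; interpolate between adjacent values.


Sorted: 3, 23, 25, 26, 29, 36, 39, 40, 53, 53, 55, 76, 76, 78, 78, 84, 84, 85, 93
n = 19
Index = 80/100 * 18 = 14.4000
Lower = data[14] = 78, Upper = data[15] = 84
P80 = 78 + 0.4000*(6) = 80.4000

P80 = 80.4000


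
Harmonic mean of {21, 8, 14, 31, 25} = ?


Sum of reciprocals = 1/21 + 1/8 + 1/14 + 1/31 + 1/25 = 0.316306
HM = 5/0.316306 = 15.8075

HM = 15.8075


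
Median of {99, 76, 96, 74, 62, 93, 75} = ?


Sorted: 62, 74, 75, 76, 93, 96, 99
n = 7 (odd)
Middle value = 76

Median = 76


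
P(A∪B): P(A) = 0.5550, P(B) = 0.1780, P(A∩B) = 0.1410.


P(A∪B) = 0.5550 + 0.1780 - 0.1410
= 0.7330 - 0.1410
= 0.5920

P(A∪B) = 0.5920


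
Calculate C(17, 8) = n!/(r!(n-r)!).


C(17,8) = 17!/(8! × 9!)
= 355687428096000/(40320 × 362880)
= 24310

C(17,8) = 24310


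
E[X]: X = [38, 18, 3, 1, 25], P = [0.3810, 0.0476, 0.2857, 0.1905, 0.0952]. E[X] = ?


E[X] = 38*0.3810 + 18*0.0476 + 3*0.2857 + 1*0.1905 + 25*0.0952
= 14.4780 + 0.8568 + 0.8571 + 0.1905 + 2.3800
= 18.7624

E[X] = 18.7624


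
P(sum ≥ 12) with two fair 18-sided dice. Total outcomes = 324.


Total outcomes = 18×18 = 324
Favorable (sum ≥ 12): 269
P = 269/324 = 0.8302

P = 0.8302


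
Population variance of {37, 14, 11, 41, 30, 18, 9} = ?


Mean = 22.8571
Squared deviations: 200.0204, 78.4490, 140.5918, 329.1633, 51.0204, 23.5918, 192.0204
Sum = 1014.8571
Variance = 1014.8571/7 = 144.9796

Variance = 144.9796


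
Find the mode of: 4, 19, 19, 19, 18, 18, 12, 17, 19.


Frequencies: 4:1, 12:1, 17:1, 18:2, 19:4
Max frequency = 4
Mode = 19

Mode = 19


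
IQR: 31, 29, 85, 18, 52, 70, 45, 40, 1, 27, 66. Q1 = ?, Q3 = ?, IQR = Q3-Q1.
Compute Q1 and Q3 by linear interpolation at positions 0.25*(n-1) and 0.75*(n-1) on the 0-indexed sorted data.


Sorted: 1, 18, 27, 29, 31, 40, 45, 52, 66, 70, 85
Q1 (25th %ile) = 28.0000
Q3 (75th %ile) = 59.0000
IQR = 59.0000 - 28.0000 = 31.0000

IQR = 31.0000


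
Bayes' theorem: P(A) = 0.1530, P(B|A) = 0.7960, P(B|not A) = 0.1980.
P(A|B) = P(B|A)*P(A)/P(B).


P(B) = P(B|A)*P(A) + P(B|A')*P(A')
= 0.7960*0.1530 + 0.1980*0.8470
= 0.121788 + 0.167706 = 0.289494
P(A|B) = 0.121788/0.289494 = 0.4207

P(A|B) = 0.4207


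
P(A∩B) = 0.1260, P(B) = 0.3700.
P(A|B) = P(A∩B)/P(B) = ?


P(A|B) = 0.1260/0.3700 = 0.3405

P(A|B) = 0.3405


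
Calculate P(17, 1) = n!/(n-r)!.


P(17,1) = 17!/16!
= 355687428096000/20922789888000
= 17

P(17,1) = 17


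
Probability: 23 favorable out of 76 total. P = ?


P = 23/76 = 0.3026

P = 0.3026


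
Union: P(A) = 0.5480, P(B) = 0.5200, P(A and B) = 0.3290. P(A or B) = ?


P(A∪B) = 0.5480 + 0.5200 - 0.3290
= 1.0680 - 0.3290
= 0.7390

P(A∪B) = 0.7390


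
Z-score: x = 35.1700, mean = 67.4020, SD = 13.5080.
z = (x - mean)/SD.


z = (35.1700 - 67.4020)/13.5080
= -32.2320/13.5080
= -2.3861

z = -2.3861


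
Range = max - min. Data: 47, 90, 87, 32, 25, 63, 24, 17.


Max = 90, Min = 17
Range = 90 - 17 = 73

Range = 73


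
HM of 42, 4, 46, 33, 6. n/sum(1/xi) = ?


Sum of reciprocals = 1/42 + 1/4 + 1/46 + 1/33 + 1/6 = 0.492518
HM = 5/0.492518 = 10.1519

HM = 10.1519


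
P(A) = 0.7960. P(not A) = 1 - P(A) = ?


P(not A) = 1 - 0.7960 = 0.2040

P(not A) = 0.2040


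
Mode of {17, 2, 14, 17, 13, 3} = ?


Frequencies: 2:1, 3:1, 13:1, 14:1, 17:2
Max frequency = 2
Mode = 17

Mode = 17


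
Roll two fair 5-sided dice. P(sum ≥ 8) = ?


Total outcomes = 5×5 = 25
Favorable (sum ≥ 8): 6
P = 6/25 = 0.2400

P = 0.2400


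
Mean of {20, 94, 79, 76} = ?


Sum = 20 + 94 + 79 + 76 = 269
n = 4
Mean = 269/4 = 67.2500

Mean = 67.2500


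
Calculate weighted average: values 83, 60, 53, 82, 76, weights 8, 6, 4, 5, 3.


Numerator = 83*8 + 60*6 + 53*4 + 82*5 + 76*3 = 1874
Denominator = 8 + 6 + 4 + 5 + 3 = 26
WM = 1874/26 = 72.0769

WM = 72.0769


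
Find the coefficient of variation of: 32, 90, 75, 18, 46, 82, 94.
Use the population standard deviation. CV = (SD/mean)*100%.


Mean = 62.4286
SD = 27.9482
CV = (27.9482/62.4286)*100 = 44.7683%

CV = 44.7683%


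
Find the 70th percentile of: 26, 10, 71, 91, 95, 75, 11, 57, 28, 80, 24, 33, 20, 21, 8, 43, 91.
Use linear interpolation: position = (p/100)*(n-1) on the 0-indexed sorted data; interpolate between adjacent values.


Sorted: 8, 10, 11, 20, 21, 24, 26, 28, 33, 43, 57, 71, 75, 80, 91, 91, 95
n = 17
Index = 70/100 * 16 = 11.2000
Lower = data[11] = 71, Upper = data[12] = 75
P70 = 71 + 0.2000*(4) = 71.8000

P70 = 71.8000


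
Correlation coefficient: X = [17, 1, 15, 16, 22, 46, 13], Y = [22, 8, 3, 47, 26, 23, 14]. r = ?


Mean X = 18.5714, Mean Y = 20.4286
SD X = 12.681338, SD Y = 13.340134
Cov = 47.897959
r = 47.897959/(12.681338*13.340134) = 0.2831

r = 0.2831


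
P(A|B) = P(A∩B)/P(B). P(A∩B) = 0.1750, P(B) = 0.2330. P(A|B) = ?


P(A|B) = 0.1750/0.2330 = 0.7511

P(A|B) = 0.7511


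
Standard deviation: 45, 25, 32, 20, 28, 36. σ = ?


Mean = 31.0000
Variance = 64.6667
SD = sqrt(64.6667) = 8.0416

SD = 8.0416


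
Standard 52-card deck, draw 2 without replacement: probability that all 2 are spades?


P(all spades) = (13/52) × (12/51)
= 0.0588

P = 0.0588


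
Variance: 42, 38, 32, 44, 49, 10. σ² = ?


Mean = 35.8333
Squared deviations: 38.0278, 4.6944, 14.6944, 66.6944, 173.3611, 667.3611
Sum = 964.8333
Variance = 964.8333/6 = 160.8056

Variance = 160.8056


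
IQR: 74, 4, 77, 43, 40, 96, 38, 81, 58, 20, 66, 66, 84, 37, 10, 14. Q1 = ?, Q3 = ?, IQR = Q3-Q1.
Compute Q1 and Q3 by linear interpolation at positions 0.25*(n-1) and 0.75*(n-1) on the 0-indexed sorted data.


Sorted: 4, 10, 14, 20, 37, 38, 40, 43, 58, 66, 66, 74, 77, 81, 84, 96
Q1 (25th %ile) = 32.7500
Q3 (75th %ile) = 74.7500
IQR = 74.7500 - 32.7500 = 42.0000

IQR = 42.0000


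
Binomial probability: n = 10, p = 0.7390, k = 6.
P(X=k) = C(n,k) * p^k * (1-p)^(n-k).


C(10,6) = 210
p^6 = 0.162880
(1-p)^4 = 0.004640
P = 210 * 0.162880 * 0.004640 = 0.1587

P(X=6) = 0.1587


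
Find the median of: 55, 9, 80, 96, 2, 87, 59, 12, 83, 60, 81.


Sorted: 2, 9, 12, 55, 59, 60, 80, 81, 83, 87, 96
n = 11 (odd)
Middle value = 60

Median = 60


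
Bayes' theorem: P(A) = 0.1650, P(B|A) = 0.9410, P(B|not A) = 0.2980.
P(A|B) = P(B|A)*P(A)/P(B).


P(B) = P(B|A)*P(A) + P(B|A')*P(A')
= 0.9410*0.1650 + 0.2980*0.8350
= 0.155265 + 0.248830 = 0.404095
P(A|B) = 0.155265/0.404095 = 0.3842

P(A|B) = 0.3842


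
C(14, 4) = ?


C(14,4) = 14!/(4! × 10!)
= 87178291200/(24 × 3628800)
= 1001

C(14,4) = 1001


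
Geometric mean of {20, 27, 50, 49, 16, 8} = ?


Product = 20 × 27 × 50 × 49 × 16 × 8 = 169344000
GM = 169344000^(1/6) = 23.5213

GM = 23.5213


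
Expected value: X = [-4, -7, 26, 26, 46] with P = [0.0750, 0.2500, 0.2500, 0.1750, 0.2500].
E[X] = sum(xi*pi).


E[X] = -4*0.0750 - 7*0.2500 + 26*0.2500 + 26*0.1750 + 46*0.2500
= -0.3000 - 1.7500 + 6.5000 + 4.5500 + 11.5000
= 20.5000

E[X] = 20.5000


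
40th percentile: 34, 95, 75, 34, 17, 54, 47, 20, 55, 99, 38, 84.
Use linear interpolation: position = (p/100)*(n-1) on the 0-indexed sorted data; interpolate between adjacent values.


Sorted: 17, 20, 34, 34, 38, 47, 54, 55, 75, 84, 95, 99
n = 12
Index = 40/100 * 11 = 4.4000
Lower = data[4] = 38, Upper = data[5] = 47
P40 = 38 + 0.4000*(9) = 41.6000

P40 = 41.6000


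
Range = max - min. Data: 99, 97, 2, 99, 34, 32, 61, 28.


Max = 99, Min = 2
Range = 99 - 2 = 97

Range = 97


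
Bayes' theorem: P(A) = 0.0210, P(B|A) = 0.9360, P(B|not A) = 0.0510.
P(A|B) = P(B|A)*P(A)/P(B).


P(B) = P(B|A)*P(A) + P(B|A')*P(A')
= 0.9360*0.0210 + 0.0510*0.9790
= 0.019656 + 0.049929 = 0.069585
P(A|B) = 0.019656/0.069585 = 0.2825

P(A|B) = 0.2825


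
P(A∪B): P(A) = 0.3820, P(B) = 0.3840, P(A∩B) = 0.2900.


P(A∪B) = 0.3820 + 0.3840 - 0.2900
= 0.7660 - 0.2900
= 0.4760

P(A∪B) = 0.4760


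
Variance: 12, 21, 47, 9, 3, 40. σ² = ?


Mean = 22.0000
Squared deviations: 100.0000, 1.0000, 625.0000, 169.0000, 361.0000, 324.0000
Sum = 1580.0000
Variance = 1580.0000/6 = 263.3333

Variance = 263.3333


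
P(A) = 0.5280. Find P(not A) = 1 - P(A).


P(not A) = 1 - 0.5280 = 0.4720

P(not A) = 0.4720


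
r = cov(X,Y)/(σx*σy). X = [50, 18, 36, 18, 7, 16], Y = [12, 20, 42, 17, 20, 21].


Mean X = 24.1667, Mean Y = 22.0000
SD X = 14.403896, SD Y = 9.433981
Cov = 10.666667
r = 10.666667/(14.403896*9.433981) = 0.0785

r = 0.0785


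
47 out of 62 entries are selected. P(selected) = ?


P = 47/62 = 0.7581

P = 0.7581


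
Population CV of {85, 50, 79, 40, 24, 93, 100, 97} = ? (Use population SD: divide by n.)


Mean = 71.0000
SD = 27.0924
CV = (27.0924/71.0000)*100 = 38.1584%

CV = 38.1584%


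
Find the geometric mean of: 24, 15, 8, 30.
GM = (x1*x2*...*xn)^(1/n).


Product = 24 × 15 × 8 × 30 = 86400
GM = 86400^(1/4) = 17.1446

GM = 17.1446


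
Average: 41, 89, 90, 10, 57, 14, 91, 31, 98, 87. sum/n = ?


Sum = 41 + 89 + 90 + 10 + 57 + 14 + 91 + 31 + 98 + 87 = 608
n = 10
Mean = 608/10 = 60.8000

Mean = 60.8000


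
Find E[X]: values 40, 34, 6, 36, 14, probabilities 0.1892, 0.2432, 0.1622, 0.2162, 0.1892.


E[X] = 40*0.1892 + 34*0.2432 + 6*0.1622 + 36*0.2162 + 14*0.1892
= 7.5680 + 8.2688 + 0.9732 + 7.7832 + 2.6488
= 27.2420

E[X] = 27.2420


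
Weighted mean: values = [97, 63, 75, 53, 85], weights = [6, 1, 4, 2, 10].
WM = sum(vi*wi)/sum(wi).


Numerator = 97*6 + 63*1 + 75*4 + 53*2 + 85*10 = 1901
Denominator = 6 + 1 + 4 + 2 + 10 = 23
WM = 1901/23 = 82.6522

WM = 82.6522


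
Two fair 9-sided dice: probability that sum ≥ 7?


Total outcomes = 9×9 = 81
Favorable (sum ≥ 7): 66
P = 66/81 = 0.8148

P = 0.8148


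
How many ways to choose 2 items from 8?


C(8,2) = 8!/(2! × 6!)
= 40320/(2 × 720)
= 28

C(8,2) = 28


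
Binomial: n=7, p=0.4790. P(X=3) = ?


C(7,3) = 35
p^3 = 0.109902
(1-p)^4 = 0.073680
P = 35 * 0.109902 * 0.073680 = 0.2834

P(X=3) = 0.2834


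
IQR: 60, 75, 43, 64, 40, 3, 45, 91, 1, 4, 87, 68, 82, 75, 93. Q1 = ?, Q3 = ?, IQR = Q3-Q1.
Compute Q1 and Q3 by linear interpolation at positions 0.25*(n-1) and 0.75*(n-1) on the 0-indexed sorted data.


Sorted: 1, 3, 4, 40, 43, 45, 60, 64, 68, 75, 75, 82, 87, 91, 93
Q1 (25th %ile) = 41.5000
Q3 (75th %ile) = 78.5000
IQR = 78.5000 - 41.5000 = 37.0000

IQR = 37.0000


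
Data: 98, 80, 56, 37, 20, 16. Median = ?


Sorted: 16, 20, 37, 56, 80, 98
n = 6 (even)
Middle values: 37 and 56
Median = (37+56)/2 = 46.5000

Median = 46.5000


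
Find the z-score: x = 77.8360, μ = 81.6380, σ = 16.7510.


z = (77.8360 - 81.6380)/16.7510
= -3.8020/16.7510
= -0.2270

z = -0.2270


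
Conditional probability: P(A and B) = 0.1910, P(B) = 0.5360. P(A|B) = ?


P(A|B) = 0.1910/0.5360 = 0.3563

P(A|B) = 0.3563


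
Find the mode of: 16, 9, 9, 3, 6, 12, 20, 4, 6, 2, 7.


Frequencies: 2:1, 3:1, 4:1, 6:2, 7:1, 9:2, 12:1, 16:1, 20:1
Max frequency = 2
Mode = 6, 9

Mode = 6, 9


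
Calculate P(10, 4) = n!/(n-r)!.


P(10,4) = 10!/6!
= 3628800/720
= 5040

P(10,4) = 5040


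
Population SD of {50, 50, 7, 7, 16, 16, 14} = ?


Mean = 22.8571
Variance = 306.9796
SD = sqrt(306.9796) = 17.5208

SD = 17.5208


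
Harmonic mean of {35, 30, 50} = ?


Sum of reciprocals = 1/35 + 1/30 + 1/50 = 0.081905
HM = 3/0.081905 = 36.6279

HM = 36.6279


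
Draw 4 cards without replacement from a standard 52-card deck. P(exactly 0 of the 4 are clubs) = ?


Hypergeometric: P(X=0) = C(13,0)·C(39,4) / C(52,4)
= 1 × 82251 / 270725
= 82251/270725 = 0.3038

P = 0.3038


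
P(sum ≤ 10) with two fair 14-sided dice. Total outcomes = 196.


Total outcomes = 14×14 = 196
Favorable (sum ≤ 10): 45
P = 45/196 = 0.2296

P = 0.2296


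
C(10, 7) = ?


C(10,7) = 10!/(7! × 3!)
= 3628800/(5040 × 6)
= 120

C(10,7) = 120


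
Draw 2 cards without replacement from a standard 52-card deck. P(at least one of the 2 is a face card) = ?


P(at least one) = 1 - P(none)
P(none) = (40/52) × (39/51) = 0.588235
P(at least one) = 1 - 0.588235 = 0.4118

P = 0.4118


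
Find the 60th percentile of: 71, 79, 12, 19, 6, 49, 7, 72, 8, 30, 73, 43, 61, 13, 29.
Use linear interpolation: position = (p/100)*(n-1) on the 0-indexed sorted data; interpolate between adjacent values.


Sorted: 6, 7, 8, 12, 13, 19, 29, 30, 43, 49, 61, 71, 72, 73, 79
n = 15
Index = 60/100 * 14 = 8.4000
Lower = data[8] = 43, Upper = data[9] = 49
P60 = 43 + 0.4000*(6) = 45.4000

P60 = 45.4000


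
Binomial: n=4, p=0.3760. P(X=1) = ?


C(4,1) = 4
p^1 = 0.376000
(1-p)^3 = 0.242971
P = 4 * 0.376000 * 0.242971 = 0.3654

P(X=1) = 0.3654


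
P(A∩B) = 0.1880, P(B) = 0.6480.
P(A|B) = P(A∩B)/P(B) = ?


P(A|B) = 0.1880/0.6480 = 0.2901

P(A|B) = 0.2901


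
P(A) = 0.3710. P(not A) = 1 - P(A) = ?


P(not A) = 1 - 0.3710 = 0.6290

P(not A) = 0.6290


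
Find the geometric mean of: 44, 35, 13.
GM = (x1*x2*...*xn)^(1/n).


Product = 44 × 35 × 13 = 20020
GM = 20020^(1/3) = 27.1532

GM = 27.1532


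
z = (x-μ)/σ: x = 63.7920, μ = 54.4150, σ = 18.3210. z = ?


z = (63.7920 - 54.4150)/18.3210
= 9.3770/18.3210
= 0.5118

z = 0.5118


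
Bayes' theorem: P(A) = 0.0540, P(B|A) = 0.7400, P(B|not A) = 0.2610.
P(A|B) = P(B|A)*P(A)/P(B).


P(B) = P(B|A)*P(A) + P(B|A')*P(A')
= 0.7400*0.0540 + 0.2610*0.9460
= 0.039960 + 0.246906 = 0.286866
P(A|B) = 0.039960/0.286866 = 0.1393

P(A|B) = 0.1393


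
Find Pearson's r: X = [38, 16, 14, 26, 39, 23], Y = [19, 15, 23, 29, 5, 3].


Mean X = 26.0000, Mean Y = 15.6667
SD X = 9.712535, SD Y = 9.285592
Cov = -23.666667
r = -23.666667/(9.712535*9.285592) = -0.2624

r = -0.2624


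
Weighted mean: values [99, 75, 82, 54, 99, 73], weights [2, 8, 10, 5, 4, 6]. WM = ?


Numerator = 99*2 + 75*8 + 82*10 + 54*5 + 99*4 + 73*6 = 2722
Denominator = 2 + 8 + 10 + 5 + 4 + 6 = 35
WM = 2722/35 = 77.7714

WM = 77.7714


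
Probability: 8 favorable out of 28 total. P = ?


P = 8/28 = 0.2857

P = 0.2857


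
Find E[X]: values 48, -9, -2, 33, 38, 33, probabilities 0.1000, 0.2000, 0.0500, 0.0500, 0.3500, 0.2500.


E[X] = 48*0.1000 - 9*0.2000 - 2*0.0500 + 33*0.0500 + 38*0.3500 + 33*0.2500
= 4.8000 - 1.8000 - 0.1000 + 1.6500 + 13.3000 + 8.2500
= 26.1000

E[X] = 26.1000


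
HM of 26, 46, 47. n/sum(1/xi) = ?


Sum of reciprocals = 1/26 + 1/46 + 1/47 = 0.081477
HM = 3/0.081477 = 36.8201

HM = 36.8201


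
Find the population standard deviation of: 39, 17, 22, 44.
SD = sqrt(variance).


Mean = 30.5000
Variance = 127.2500
SD = sqrt(127.2500) = 11.2805

SD = 11.2805


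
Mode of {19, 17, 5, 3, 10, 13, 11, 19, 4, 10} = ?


Frequencies: 3:1, 4:1, 5:1, 10:2, 11:1, 13:1, 17:1, 19:2
Max frequency = 2
Mode = 10, 19

Mode = 10, 19


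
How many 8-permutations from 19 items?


P(19,8) = 19!/11!
= 121645100408832000/39916800
= 3047466240

P(19,8) = 3047466240


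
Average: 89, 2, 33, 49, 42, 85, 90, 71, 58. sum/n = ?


Sum = 89 + 2 + 33 + 49 + 42 + 85 + 90 + 71 + 58 = 519
n = 9
Mean = 519/9 = 57.6667

Mean = 57.6667


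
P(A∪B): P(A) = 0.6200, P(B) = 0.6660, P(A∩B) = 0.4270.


P(A∪B) = 0.6200 + 0.6660 - 0.4270
= 1.2860 - 0.4270
= 0.8590

P(A∪B) = 0.8590


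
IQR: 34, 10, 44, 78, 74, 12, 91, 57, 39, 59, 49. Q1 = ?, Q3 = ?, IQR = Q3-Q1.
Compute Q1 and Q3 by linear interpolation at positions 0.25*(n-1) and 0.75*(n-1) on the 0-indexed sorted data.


Sorted: 10, 12, 34, 39, 44, 49, 57, 59, 74, 78, 91
Q1 (25th %ile) = 36.5000
Q3 (75th %ile) = 66.5000
IQR = 66.5000 - 36.5000 = 30.0000

IQR = 30.0000


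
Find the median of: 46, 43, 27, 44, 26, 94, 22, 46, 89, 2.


Sorted: 2, 22, 26, 27, 43, 44, 46, 46, 89, 94
n = 10 (even)
Middle values: 43 and 44
Median = (43+44)/2 = 43.5000

Median = 43.5000


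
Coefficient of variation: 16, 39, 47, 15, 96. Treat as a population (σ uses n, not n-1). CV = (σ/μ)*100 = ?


Mean = 42.6000
SD = 29.5066
CV = (29.5066/42.6000)*100 = 69.2643%

CV = 69.2643%


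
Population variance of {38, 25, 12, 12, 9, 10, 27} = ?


Mean = 19.0000
Squared deviations: 361.0000, 36.0000, 49.0000, 49.0000, 100.0000, 81.0000, 64.0000
Sum = 740.0000
Variance = 740.0000/7 = 105.7143

Variance = 105.7143


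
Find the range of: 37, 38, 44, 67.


Max = 67, Min = 37
Range = 67 - 37 = 30

Range = 30


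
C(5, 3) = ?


C(5,3) = 5!/(3! × 2!)
= 120/(6 × 2)
= 10

C(5,3) = 10


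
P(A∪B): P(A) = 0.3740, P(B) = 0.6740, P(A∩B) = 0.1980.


P(A∪B) = 0.3740 + 0.6740 - 0.1980
= 1.0480 - 0.1980
= 0.8500

P(A∪B) = 0.8500


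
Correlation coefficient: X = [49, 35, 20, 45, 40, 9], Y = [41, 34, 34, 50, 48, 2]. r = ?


Mean X = 33.0000, Mean Y = 34.8333
SD X = 14.130346, SD Y = 15.920811
Cov = 195.000000
r = 195.000000/(14.130346*15.920811) = 0.8668

r = 0.8668


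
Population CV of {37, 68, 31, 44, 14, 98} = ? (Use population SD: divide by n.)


Mean = 48.6667
SD = 27.3232
CV = (27.3232/48.6667)*100 = 56.1435%

CV = 56.1435%


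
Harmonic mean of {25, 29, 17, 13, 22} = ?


Sum of reciprocals = 1/25 + 1/29 + 1/17 + 1/13 + 1/22 = 0.255684
HM = 5/0.255684 = 19.5554

HM = 19.5554


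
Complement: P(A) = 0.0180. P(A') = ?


P(not A) = 1 - 0.0180 = 0.9820

P(not A) = 0.9820


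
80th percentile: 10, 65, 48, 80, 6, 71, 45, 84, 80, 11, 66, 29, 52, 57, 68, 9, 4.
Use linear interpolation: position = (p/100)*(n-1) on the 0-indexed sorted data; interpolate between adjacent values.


Sorted: 4, 6, 9, 10, 11, 29, 45, 48, 52, 57, 65, 66, 68, 71, 80, 80, 84
n = 17
Index = 80/100 * 16 = 12.8000
Lower = data[12] = 68, Upper = data[13] = 71
P80 = 68 + 0.8000*(3) = 70.4000

P80 = 70.4000


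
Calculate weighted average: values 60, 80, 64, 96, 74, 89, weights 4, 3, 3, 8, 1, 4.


Numerator = 60*4 + 80*3 + 64*3 + 96*8 + 74*1 + 89*4 = 1870
Denominator = 4 + 3 + 3 + 8 + 1 + 4 = 23
WM = 1870/23 = 81.3043

WM = 81.3043


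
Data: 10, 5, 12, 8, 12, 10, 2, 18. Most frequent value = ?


Frequencies: 2:1, 5:1, 8:1, 10:2, 12:2, 18:1
Max frequency = 2
Mode = 10, 12

Mode = 10, 12


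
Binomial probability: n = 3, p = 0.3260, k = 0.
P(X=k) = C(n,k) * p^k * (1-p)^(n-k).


C(3,0) = 1
p^0 = 1.000000
(1-p)^3 = 0.306182
P = 1 * 1.000000 * 0.306182 = 0.3062

P(X=0) = 0.3062


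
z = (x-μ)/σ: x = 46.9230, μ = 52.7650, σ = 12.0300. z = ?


z = (46.9230 - 52.7650)/12.0300
= -5.8420/12.0300
= -0.4856

z = -0.4856


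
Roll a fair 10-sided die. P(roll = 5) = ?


Favorable outcomes (roll = 5): 1
Total outcomes = 10
P = 1/10 = 0.1000

P = 0.1000


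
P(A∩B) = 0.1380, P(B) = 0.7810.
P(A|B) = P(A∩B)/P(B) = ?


P(A|B) = 0.1380/0.7810 = 0.1767

P(A|B) = 0.1767


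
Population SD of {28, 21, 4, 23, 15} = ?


Mean = 18.2000
Variance = 67.7600
SD = sqrt(67.7600) = 8.2316

SD = 8.2316


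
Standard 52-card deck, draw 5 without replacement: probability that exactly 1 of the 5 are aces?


Hypergeometric: P(X=1) = C(4,1)·C(48,4) / C(52,5)
= 4 × 194580 / 2598960
= 778320/2598960 = 0.2995

P = 0.2995


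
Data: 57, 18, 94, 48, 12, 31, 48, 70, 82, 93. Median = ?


Sorted: 12, 18, 31, 48, 48, 57, 70, 82, 93, 94
n = 10 (even)
Middle values: 48 and 57
Median = (48+57)/2 = 52.5000

Median = 52.5000


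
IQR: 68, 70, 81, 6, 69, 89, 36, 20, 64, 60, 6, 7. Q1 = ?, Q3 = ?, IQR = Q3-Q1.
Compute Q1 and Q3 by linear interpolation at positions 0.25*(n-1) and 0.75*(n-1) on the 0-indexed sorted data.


Sorted: 6, 6, 7, 20, 36, 60, 64, 68, 69, 70, 81, 89
Q1 (25th %ile) = 16.7500
Q3 (75th %ile) = 69.2500
IQR = 69.2500 - 16.7500 = 52.5000

IQR = 52.5000


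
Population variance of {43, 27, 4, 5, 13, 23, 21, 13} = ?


Mean = 18.6250
Squared deviations: 594.1406, 70.1406, 213.8906, 185.6406, 31.6406, 19.1406, 5.6406, 31.6406
Sum = 1151.8750
Variance = 1151.8750/8 = 143.9844

Variance = 143.9844


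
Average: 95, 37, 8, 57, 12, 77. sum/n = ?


Sum = 95 + 37 + 8 + 57 + 12 + 77 = 286
n = 6
Mean = 286/6 = 47.6667

Mean = 47.6667


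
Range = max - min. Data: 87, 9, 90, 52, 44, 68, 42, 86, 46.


Max = 90, Min = 9
Range = 90 - 9 = 81

Range = 81


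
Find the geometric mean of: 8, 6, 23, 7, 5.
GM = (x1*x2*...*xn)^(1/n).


Product = 8 × 6 × 23 × 7 × 5 = 38640
GM = 38640^(1/5) = 8.2681

GM = 8.2681


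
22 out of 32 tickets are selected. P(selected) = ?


P = 22/32 = 0.6875

P = 0.6875


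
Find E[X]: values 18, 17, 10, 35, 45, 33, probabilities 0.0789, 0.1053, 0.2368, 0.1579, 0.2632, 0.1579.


E[X] = 18*0.0789 + 17*0.1053 + 10*0.2368 + 35*0.1579 + 45*0.2632 + 33*0.1579
= 1.4202 + 1.7901 + 2.3680 + 5.5265 + 11.8440 + 5.2107
= 28.1595

E[X] = 28.1595


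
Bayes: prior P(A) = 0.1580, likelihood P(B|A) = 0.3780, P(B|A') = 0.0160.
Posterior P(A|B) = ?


P(B) = P(B|A)*P(A) + P(B|A')*P(A')
= 0.3780*0.1580 + 0.0160*0.8420
= 0.059724 + 0.013472 = 0.073196
P(A|B) = 0.059724/0.073196 = 0.8159

P(A|B) = 0.8159


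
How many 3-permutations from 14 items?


P(14,3) = 14!/11!
= 87178291200/39916800
= 2184

P(14,3) = 2184


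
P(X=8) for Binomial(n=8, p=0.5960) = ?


C(8,8) = 1
p^8 = 0.015921
(1-p)^0 = 1.000000
P = 1 * 0.015921 * 1.000000 = 0.0159

P(X=8) = 0.0159


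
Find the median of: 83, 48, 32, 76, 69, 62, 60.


Sorted: 32, 48, 60, 62, 69, 76, 83
n = 7 (odd)
Middle value = 62

Median = 62


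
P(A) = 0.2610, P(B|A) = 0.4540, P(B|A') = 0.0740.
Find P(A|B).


P(B) = P(B|A)*P(A) + P(B|A')*P(A')
= 0.4540*0.2610 + 0.0740*0.7390
= 0.118494 + 0.054686 = 0.173180
P(A|B) = 0.118494/0.173180 = 0.6842

P(A|B) = 0.6842


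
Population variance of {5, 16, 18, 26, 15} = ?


Mean = 16.0000
Squared deviations: 121.0000, 0, 4.0000, 100.0000, 1.0000
Sum = 226.0000
Variance = 226.0000/5 = 45.2000

Variance = 45.2000


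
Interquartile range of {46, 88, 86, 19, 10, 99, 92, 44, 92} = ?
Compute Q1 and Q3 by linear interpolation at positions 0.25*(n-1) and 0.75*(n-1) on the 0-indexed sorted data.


Sorted: 10, 19, 44, 46, 86, 88, 92, 92, 99
Q1 (25th %ile) = 44.0000
Q3 (75th %ile) = 92.0000
IQR = 92.0000 - 44.0000 = 48.0000

IQR = 48.0000


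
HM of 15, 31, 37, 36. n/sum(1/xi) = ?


Sum of reciprocals = 1/15 + 1/31 + 1/37 + 1/36 = 0.153730
HM = 4/0.153730 = 26.0197

HM = 26.0197


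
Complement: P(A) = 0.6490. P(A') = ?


P(not A) = 1 - 0.6490 = 0.3510

P(not A) = 0.3510


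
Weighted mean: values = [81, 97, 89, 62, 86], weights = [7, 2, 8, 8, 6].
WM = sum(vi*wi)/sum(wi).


Numerator = 81*7 + 97*2 + 89*8 + 62*8 + 86*6 = 2485
Denominator = 7 + 2 + 8 + 8 + 6 = 31
WM = 2485/31 = 80.1613

WM = 80.1613


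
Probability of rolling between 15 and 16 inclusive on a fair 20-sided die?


Favorable outcomes (15 ≤ roll ≤ 16): 2
Total outcomes = 20
P = 2/20 = 0.1000

P = 0.1000


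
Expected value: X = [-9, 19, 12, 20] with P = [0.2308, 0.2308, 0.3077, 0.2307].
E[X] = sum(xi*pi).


E[X] = -9*0.2308 + 19*0.2308 + 12*0.3077 + 20*0.2307
= -2.0772 + 4.3852 + 3.6924 + 4.6140
= 10.6144

E[X] = 10.6144


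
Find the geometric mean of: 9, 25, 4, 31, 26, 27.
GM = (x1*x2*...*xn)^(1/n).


Product = 9 × 25 × 4 × 31 × 26 × 27 = 19585800
GM = 19585800^(1/6) = 16.4181

GM = 16.4181


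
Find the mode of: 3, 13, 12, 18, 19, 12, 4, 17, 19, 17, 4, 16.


Frequencies: 3:1, 4:2, 12:2, 13:1, 16:1, 17:2, 18:1, 19:2
Max frequency = 2
Mode = 4, 12, 17, 19

Mode = 4, 12, 17, 19


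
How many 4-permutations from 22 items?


P(22,4) = 22!/18!
= 1124000727777607680000/6402373705728000
= 175560

P(22,4) = 175560


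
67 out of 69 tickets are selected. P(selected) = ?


P = 67/69 = 0.9710

P = 0.9710


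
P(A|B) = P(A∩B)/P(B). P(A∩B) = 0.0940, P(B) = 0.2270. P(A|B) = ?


P(A|B) = 0.0940/0.2270 = 0.4141

P(A|B) = 0.4141


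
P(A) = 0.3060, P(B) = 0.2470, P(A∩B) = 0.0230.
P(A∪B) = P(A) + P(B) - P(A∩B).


P(A∪B) = 0.3060 + 0.2470 - 0.0230
= 0.5530 - 0.0230
= 0.5300

P(A∪B) = 0.5300


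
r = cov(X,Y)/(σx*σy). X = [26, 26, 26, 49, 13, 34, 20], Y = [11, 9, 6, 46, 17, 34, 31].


Mean X = 27.7143, Mean Y = 22.0000
SD X = 10.538559, SD Y = 14.000000
Cov = 94.142857
r = 94.142857/(10.538559*14.000000) = 0.6381

r = 0.6381


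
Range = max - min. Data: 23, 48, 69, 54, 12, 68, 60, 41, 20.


Max = 69, Min = 12
Range = 69 - 12 = 57

Range = 57


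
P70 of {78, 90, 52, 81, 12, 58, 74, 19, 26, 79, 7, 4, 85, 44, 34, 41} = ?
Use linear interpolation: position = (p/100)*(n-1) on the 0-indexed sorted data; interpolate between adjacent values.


Sorted: 4, 7, 12, 19, 26, 34, 41, 44, 52, 58, 74, 78, 79, 81, 85, 90
n = 16
Index = 70/100 * 15 = 10.5000
Lower = data[10] = 74, Upper = data[11] = 78
P70 = 74 + 0.5000*(4) = 76.0000

P70 = 76.0000


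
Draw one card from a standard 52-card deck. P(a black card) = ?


26 black cards in 52 cards
P = 26/52 = 0.5000

P = 0.5000


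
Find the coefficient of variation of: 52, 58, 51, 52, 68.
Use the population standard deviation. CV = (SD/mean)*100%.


Mean = 56.2000
SD = 6.4000
CV = (6.4000/56.2000)*100 = 11.3879%

CV = 11.3879%


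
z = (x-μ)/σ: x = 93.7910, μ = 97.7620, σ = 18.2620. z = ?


z = (93.7910 - 97.7620)/18.2620
= -3.9710/18.2620
= -0.2174

z = -0.2174


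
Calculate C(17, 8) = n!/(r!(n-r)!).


C(17,8) = 17!/(8! × 9!)
= 355687428096000/(40320 × 362880)
= 24310

C(17,8) = 24310


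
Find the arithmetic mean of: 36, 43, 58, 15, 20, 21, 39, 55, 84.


Sum = 36 + 43 + 58 + 15 + 20 + 21 + 39 + 55 + 84 = 371
n = 9
Mean = 371/9 = 41.2222

Mean = 41.2222


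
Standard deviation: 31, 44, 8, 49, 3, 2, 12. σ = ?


Mean = 21.2857
Variance = 335.3469
SD = sqrt(335.3469) = 18.3125

SD = 18.3125


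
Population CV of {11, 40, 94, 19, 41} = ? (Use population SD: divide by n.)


Mean = 41.0000
SD = 28.9620
CV = (28.9620/41.0000)*100 = 70.6391%

CV = 70.6391%


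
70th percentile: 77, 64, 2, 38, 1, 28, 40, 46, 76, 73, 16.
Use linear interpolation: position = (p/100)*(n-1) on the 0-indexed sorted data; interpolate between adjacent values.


Sorted: 1, 2, 16, 28, 38, 40, 46, 64, 73, 76, 77
n = 11
Index = 70/100 * 10 = 7.0000
Lower = data[7] = 64, Upper = data[8] = 73
P70 = 64 + 0*(9) = 64.0000

P70 = 64.0000


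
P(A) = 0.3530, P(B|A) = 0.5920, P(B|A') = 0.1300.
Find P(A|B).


P(B) = P(B|A)*P(A) + P(B|A')*P(A')
= 0.5920*0.3530 + 0.1300*0.6470
= 0.208976 + 0.084110 = 0.293086
P(A|B) = 0.208976/0.293086 = 0.7130

P(A|B) = 0.7130


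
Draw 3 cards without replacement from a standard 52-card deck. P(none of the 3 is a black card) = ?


P(no black cards) = (26/52) × (25/51) × (24/50)
= 0.1176

P = 0.1176


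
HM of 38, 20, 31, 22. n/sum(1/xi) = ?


Sum of reciprocals = 1/38 + 1/20 + 1/31 + 1/22 = 0.154028
HM = 4/0.154028 = 25.9692

HM = 25.9692


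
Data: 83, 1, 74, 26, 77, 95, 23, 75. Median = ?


Sorted: 1, 23, 26, 74, 75, 77, 83, 95
n = 8 (even)
Middle values: 74 and 75
Median = (74+75)/2 = 74.5000

Median = 74.5000


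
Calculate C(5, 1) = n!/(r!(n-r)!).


C(5,1) = 5!/(1! × 4!)
= 120/(1 × 24)
= 5

C(5,1) = 5


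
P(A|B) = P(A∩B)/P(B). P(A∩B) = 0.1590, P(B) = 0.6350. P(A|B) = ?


P(A|B) = 0.1590/0.6350 = 0.2504

P(A|B) = 0.2504


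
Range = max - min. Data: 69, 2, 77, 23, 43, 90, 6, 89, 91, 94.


Max = 94, Min = 2
Range = 94 - 2 = 92

Range = 92


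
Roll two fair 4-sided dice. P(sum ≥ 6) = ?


Total outcomes = 4×4 = 16
Favorable (sum ≥ 6): 6
P = 6/16 = 0.3750

P = 0.3750


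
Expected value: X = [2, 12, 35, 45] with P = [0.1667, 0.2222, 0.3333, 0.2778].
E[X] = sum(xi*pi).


E[X] = 2*0.1667 + 12*0.2222 + 35*0.3333 + 45*0.2778
= 0.3334 + 2.6664 + 11.6655 + 12.5010
= 27.1663

E[X] = 27.1663


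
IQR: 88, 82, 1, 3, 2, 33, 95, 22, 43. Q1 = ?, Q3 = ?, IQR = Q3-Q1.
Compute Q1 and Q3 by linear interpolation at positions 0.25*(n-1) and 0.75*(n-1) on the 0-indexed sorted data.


Sorted: 1, 2, 3, 22, 33, 43, 82, 88, 95
Q1 (25th %ile) = 3.0000
Q3 (75th %ile) = 82.0000
IQR = 82.0000 - 3.0000 = 79.0000

IQR = 79.0000


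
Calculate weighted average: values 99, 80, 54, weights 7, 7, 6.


Numerator = 99*7 + 80*7 + 54*6 = 1577
Denominator = 7 + 7 + 6 = 20
WM = 1577/20 = 78.8500

WM = 78.8500


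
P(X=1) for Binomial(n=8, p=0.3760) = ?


C(8,1) = 8
p^1 = 0.376000
(1-p)^7 = 0.036838
P = 8 * 0.376000 * 0.036838 = 0.1108

P(X=1) = 0.1108


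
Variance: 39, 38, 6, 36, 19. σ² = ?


Mean = 27.6000
Squared deviations: 129.9600, 108.1600, 466.5600, 70.5600, 73.9600
Sum = 849.2000
Variance = 849.2000/5 = 169.8400

Variance = 169.8400


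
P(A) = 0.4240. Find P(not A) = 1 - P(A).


P(not A) = 1 - 0.4240 = 0.5760

P(not A) = 0.5760


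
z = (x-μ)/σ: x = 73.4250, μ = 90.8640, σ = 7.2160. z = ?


z = (73.4250 - 90.8640)/7.2160
= -17.4390/7.2160
= -2.4167

z = -2.4167


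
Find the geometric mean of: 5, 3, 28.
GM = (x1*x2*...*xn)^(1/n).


Product = 5 × 3 × 28 = 420
GM = 420^(1/3) = 7.4889

GM = 7.4889


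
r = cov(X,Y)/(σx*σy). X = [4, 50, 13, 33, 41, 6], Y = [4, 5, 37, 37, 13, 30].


Mean X = 24.5000, Mean Y = 21.0000
SD X = 17.745892, SD Y = 14.153916
Cov = -67.666667
r = -67.666667/(17.745892*14.153916) = -0.2694

r = -0.2694


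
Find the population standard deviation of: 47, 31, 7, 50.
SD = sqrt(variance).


Mean = 33.7500
Variance = 290.6875
SD = sqrt(290.6875) = 17.0496

SD = 17.0496


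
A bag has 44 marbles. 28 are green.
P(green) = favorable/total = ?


P = 28/44 = 0.6364

P = 0.6364


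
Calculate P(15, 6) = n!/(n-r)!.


P(15,6) = 15!/9!
= 1307674368000/362880
= 3603600

P(15,6) = 3603600


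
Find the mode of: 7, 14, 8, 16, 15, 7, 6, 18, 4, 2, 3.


Frequencies: 2:1, 3:1, 4:1, 6:1, 7:2, 8:1, 14:1, 15:1, 16:1, 18:1
Max frequency = 2
Mode = 7

Mode = 7


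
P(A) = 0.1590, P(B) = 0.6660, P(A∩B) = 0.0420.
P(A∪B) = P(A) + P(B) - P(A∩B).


P(A∪B) = 0.1590 + 0.6660 - 0.0420
= 0.8250 - 0.0420
= 0.7830

P(A∪B) = 0.7830
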